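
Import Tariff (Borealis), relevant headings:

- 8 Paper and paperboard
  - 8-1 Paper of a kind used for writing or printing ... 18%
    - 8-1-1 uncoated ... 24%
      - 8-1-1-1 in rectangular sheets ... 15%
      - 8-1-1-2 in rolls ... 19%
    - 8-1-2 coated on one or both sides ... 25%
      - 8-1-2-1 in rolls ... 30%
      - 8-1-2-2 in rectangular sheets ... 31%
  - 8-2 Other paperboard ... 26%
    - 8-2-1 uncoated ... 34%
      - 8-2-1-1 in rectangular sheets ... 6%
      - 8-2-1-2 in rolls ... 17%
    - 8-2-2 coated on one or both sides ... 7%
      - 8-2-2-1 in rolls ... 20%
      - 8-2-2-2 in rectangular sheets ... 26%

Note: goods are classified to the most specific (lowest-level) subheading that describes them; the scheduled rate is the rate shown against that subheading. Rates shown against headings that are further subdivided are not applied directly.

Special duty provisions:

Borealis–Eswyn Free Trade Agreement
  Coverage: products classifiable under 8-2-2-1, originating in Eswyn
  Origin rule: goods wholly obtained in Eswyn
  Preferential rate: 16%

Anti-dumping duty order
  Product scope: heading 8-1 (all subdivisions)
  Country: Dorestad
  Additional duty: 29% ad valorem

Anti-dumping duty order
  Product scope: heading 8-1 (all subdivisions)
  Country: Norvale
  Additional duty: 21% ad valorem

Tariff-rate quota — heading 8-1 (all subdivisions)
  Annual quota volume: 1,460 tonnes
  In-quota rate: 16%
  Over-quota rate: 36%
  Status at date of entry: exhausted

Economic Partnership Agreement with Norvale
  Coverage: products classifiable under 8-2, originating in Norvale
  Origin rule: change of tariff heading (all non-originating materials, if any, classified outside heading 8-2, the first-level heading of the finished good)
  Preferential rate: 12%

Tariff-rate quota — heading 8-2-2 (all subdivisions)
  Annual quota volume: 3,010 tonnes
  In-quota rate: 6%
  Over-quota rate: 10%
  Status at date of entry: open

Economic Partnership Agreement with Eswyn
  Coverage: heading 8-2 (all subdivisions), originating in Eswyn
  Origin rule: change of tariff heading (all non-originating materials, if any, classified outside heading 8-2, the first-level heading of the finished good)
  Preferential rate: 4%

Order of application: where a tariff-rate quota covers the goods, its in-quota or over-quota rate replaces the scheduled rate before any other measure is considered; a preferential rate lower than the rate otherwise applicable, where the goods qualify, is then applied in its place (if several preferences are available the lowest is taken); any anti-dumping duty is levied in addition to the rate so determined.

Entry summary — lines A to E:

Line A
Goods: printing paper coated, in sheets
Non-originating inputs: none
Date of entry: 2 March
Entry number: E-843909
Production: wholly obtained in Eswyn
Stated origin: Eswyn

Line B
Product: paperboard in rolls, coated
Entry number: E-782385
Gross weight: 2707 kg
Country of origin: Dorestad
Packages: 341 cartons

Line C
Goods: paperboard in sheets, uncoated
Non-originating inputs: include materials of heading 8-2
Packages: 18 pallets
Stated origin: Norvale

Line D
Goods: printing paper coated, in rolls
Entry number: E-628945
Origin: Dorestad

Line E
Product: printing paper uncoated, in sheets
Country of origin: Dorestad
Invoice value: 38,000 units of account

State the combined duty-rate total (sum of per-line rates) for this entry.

Line A: printing paper → 8-1; coated → 8-1-2; in sheets → 8-1-2-2. Scheduled 31%. quota on 8-1 exhausted → over-quota 36%; Eswyn agreement on 8-2-2-1: 8-1-2-2 not covered; Eswyn agreement on 8-2: 8-1-2-2 not covered. → 36%.
Line B: paperboard → 8-2; coated → 8-2-2; in rolls → 8-2-2-1. Scheduled 20%. quota on 8-2-2 open → in-quota 6%. → 6%.
Line C: paperboard → 8-2; uncoated → 8-2-1; in sheets → 8-2-1-1. Scheduled 6%. Norvale agreement on 8-2: CTH not met. → 6%.
Line D: printing paper → 8-1; coated → 8-1-2; in rolls → 8-1-2-1. Scheduled 30%. quota on 8-1 exhausted → over-quota 36%; anti-dumping (Dorestad, 8-1): +29%; total 36% + 29% = 65%. → 65%.
Line E: printing paper → 8-1; uncoated → 8-1-1; in sheets → 8-1-1-1. Scheduled 15%. quota on 8-1 exhausted → over-quota 36%; anti-dumping (Dorestad, 8-1): +29%; total 36% + 29% = 65%. → 65%.
Sum: 36% + 6% + 6% + 65% + 65% = 178%.

178%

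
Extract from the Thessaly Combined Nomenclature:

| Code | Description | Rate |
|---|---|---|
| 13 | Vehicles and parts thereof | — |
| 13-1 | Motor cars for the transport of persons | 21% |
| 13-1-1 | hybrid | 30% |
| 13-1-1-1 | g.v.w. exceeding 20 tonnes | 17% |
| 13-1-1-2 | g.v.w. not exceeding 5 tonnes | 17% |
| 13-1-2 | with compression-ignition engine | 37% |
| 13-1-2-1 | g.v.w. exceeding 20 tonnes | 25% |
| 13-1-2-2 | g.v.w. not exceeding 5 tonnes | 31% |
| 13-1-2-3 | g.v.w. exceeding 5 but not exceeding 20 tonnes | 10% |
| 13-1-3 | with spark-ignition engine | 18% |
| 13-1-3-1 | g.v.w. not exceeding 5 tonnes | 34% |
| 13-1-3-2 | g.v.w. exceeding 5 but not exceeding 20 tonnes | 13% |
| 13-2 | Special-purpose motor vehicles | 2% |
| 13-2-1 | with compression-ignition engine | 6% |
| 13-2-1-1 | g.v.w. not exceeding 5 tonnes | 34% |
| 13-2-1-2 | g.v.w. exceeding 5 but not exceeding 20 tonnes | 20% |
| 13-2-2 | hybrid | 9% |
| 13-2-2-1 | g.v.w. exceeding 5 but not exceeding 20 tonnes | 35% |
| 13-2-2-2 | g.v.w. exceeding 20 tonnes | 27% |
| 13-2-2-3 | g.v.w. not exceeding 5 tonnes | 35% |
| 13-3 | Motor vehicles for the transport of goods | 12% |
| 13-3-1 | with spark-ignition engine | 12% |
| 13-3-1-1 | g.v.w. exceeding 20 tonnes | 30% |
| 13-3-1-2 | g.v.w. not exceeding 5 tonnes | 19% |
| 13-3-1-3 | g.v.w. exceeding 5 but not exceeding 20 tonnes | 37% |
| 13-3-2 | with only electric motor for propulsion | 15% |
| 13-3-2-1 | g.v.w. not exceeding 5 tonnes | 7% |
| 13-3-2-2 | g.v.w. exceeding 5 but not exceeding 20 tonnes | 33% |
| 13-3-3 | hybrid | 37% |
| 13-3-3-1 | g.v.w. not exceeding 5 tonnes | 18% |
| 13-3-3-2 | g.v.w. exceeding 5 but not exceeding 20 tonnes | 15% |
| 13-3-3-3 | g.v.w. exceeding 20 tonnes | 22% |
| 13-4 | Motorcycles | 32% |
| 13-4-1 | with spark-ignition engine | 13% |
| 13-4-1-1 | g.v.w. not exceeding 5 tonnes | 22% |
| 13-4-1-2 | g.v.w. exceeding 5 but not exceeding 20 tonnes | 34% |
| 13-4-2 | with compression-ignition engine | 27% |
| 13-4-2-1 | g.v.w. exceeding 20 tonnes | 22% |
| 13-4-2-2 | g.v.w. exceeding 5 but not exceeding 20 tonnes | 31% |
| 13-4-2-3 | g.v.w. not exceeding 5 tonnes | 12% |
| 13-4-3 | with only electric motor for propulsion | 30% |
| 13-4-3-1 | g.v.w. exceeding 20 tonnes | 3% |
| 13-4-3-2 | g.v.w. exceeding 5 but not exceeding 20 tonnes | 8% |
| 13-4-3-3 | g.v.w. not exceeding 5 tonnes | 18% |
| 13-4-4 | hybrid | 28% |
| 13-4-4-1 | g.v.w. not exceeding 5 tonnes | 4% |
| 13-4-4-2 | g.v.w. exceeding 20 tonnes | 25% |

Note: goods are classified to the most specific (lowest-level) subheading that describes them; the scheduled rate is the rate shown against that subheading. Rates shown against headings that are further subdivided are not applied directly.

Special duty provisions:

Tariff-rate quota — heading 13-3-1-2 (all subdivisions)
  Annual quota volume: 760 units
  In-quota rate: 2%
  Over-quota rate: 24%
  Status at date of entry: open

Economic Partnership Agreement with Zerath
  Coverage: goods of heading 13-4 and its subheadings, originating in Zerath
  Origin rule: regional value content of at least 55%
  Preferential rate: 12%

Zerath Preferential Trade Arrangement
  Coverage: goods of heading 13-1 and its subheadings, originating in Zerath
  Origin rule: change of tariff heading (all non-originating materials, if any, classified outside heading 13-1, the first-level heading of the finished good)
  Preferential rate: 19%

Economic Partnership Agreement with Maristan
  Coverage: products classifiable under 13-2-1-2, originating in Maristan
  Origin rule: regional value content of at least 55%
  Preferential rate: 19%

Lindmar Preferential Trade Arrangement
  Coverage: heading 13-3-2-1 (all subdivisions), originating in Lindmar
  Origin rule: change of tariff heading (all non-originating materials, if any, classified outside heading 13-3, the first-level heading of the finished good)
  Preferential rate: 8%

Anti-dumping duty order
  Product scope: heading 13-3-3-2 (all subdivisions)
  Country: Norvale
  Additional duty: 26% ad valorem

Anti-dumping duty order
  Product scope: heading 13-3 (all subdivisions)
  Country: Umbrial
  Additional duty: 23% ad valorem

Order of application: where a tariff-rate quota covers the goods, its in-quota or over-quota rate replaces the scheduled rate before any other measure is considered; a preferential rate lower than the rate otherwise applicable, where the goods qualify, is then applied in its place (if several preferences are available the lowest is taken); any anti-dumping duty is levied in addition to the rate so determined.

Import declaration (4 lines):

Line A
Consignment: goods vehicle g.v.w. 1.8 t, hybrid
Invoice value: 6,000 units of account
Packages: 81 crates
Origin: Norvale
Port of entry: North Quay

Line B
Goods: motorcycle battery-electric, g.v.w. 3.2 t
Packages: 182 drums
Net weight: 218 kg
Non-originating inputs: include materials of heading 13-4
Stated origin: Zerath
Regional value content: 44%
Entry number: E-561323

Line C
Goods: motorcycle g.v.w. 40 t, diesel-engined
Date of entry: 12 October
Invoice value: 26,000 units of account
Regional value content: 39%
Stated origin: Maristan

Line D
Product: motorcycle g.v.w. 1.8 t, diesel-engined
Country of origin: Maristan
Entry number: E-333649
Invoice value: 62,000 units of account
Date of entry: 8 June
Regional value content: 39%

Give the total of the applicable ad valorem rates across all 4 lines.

70%

Line A: goods vehicle → 13-3; hybrid → 13-3-3; g.v.w. 1.8 t → 13-3-3-1. Scheduled 18%. No special measure applies. → 18%.
Line B: motorcycle → 13-4; battery-electric → 13-4-3; g.v.w. 3.2 t → 13-4-3-3. Scheduled 18%. Zerath agreement on 13-4: RVC < 55%; Zerath agreement on 13-1: 13-4-3-3 not covered. → 18%.
Line C: motorcycle → 13-4; diesel-engined → 13-4-2; g.v.w. 40 t → 13-4-2-1. Scheduled 22%. Maristan agreement on 13-2-1-2: 13-4-2-1 not covered. → 22%.
Line D: motorcycle → 13-4; diesel-engined → 13-4-2; g.v.w. 1.8 t → 13-4-2-3. Scheduled 12%. Maristan agreement on 13-2-1-2: 13-4-2-3 not covered. → 12%.
Sum: 18% + 18% + 22% + 12% = 70%.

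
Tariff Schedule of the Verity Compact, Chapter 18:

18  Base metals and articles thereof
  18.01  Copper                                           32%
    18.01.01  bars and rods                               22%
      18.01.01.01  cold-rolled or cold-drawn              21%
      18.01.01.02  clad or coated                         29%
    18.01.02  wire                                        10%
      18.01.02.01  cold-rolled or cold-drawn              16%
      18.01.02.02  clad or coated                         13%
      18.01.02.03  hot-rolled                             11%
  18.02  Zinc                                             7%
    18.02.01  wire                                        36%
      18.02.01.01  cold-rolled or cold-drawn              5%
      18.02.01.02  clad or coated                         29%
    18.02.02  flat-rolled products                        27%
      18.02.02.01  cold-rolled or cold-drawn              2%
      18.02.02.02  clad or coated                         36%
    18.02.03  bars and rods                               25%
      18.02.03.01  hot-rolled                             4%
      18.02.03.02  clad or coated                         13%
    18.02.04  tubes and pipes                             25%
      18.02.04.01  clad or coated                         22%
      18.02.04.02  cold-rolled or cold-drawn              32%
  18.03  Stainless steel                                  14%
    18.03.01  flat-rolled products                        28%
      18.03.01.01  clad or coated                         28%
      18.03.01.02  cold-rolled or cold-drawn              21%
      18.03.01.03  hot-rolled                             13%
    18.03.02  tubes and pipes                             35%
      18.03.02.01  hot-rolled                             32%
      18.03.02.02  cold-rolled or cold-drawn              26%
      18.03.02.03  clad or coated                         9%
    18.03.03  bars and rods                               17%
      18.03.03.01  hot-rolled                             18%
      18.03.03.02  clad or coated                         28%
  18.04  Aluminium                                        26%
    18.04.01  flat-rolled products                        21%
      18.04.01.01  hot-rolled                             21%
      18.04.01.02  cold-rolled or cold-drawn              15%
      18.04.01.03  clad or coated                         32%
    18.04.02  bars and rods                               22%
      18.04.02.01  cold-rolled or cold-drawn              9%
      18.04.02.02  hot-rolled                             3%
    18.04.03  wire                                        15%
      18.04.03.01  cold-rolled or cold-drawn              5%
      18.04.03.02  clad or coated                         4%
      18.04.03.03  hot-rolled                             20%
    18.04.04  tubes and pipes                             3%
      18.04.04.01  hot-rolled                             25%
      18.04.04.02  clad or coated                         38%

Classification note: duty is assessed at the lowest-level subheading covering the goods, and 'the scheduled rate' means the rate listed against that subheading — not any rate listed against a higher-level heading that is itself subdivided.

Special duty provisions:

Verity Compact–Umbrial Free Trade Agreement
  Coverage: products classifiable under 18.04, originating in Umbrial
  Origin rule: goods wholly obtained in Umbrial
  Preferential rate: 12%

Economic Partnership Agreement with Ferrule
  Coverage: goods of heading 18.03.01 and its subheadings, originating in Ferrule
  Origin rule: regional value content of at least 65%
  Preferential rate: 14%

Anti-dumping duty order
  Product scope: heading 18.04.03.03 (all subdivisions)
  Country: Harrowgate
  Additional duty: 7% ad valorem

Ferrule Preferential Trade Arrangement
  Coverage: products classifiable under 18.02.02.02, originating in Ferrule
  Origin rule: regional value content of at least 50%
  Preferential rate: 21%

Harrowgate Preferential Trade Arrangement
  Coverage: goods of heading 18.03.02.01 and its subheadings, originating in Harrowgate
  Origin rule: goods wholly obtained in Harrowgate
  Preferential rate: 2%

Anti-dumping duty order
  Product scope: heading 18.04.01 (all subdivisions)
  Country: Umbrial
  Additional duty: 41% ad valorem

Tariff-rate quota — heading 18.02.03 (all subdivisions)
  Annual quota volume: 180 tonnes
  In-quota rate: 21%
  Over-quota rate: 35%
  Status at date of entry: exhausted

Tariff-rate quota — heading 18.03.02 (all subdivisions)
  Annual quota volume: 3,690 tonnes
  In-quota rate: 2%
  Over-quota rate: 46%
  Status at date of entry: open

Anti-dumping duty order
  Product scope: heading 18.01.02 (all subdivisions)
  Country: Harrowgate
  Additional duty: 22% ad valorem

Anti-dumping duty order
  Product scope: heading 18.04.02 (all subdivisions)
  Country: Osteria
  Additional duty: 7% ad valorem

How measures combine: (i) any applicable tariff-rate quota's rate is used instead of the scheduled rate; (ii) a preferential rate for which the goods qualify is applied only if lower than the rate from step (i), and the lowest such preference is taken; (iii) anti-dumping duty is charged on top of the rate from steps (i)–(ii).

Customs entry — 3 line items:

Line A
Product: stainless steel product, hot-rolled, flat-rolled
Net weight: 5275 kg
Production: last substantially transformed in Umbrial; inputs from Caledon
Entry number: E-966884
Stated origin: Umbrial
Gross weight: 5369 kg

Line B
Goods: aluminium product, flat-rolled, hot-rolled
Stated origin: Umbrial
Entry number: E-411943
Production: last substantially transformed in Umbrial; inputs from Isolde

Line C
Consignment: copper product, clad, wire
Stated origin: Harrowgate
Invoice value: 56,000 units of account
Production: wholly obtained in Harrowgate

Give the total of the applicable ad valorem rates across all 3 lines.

Line A: stainless steel → 18.03; flat-rolled → 18.03.01; hot-rolled → 18.03.01.03. Scheduled 13%. Umbrial agreement on 18.04: 18.03.01.03 not covered. → 13%.
Line B: aluminium → 18.04; flat-rolled → 18.04.01; hot-rolled → 18.04.01.01. Scheduled 21%. Umbrial agreement on 18.04: not wholly obtained; anti-dumping (Umbrial, 18.04.01): +41%; total 21% + 41% = 62%. → 62%.
Line C: copper → 18.01; wire → 18.01.02; clad → 18.01.02.02. Scheduled 13%. Harrowgate agreement on 18.03.02.01: 18.01.02.02 not covered; anti-dumping (Harrowgate, 18.01.02): +22%; total 13% + 22% = 35%. → 35%.
Sum: 13% + 62% + 35% = 110%.

110%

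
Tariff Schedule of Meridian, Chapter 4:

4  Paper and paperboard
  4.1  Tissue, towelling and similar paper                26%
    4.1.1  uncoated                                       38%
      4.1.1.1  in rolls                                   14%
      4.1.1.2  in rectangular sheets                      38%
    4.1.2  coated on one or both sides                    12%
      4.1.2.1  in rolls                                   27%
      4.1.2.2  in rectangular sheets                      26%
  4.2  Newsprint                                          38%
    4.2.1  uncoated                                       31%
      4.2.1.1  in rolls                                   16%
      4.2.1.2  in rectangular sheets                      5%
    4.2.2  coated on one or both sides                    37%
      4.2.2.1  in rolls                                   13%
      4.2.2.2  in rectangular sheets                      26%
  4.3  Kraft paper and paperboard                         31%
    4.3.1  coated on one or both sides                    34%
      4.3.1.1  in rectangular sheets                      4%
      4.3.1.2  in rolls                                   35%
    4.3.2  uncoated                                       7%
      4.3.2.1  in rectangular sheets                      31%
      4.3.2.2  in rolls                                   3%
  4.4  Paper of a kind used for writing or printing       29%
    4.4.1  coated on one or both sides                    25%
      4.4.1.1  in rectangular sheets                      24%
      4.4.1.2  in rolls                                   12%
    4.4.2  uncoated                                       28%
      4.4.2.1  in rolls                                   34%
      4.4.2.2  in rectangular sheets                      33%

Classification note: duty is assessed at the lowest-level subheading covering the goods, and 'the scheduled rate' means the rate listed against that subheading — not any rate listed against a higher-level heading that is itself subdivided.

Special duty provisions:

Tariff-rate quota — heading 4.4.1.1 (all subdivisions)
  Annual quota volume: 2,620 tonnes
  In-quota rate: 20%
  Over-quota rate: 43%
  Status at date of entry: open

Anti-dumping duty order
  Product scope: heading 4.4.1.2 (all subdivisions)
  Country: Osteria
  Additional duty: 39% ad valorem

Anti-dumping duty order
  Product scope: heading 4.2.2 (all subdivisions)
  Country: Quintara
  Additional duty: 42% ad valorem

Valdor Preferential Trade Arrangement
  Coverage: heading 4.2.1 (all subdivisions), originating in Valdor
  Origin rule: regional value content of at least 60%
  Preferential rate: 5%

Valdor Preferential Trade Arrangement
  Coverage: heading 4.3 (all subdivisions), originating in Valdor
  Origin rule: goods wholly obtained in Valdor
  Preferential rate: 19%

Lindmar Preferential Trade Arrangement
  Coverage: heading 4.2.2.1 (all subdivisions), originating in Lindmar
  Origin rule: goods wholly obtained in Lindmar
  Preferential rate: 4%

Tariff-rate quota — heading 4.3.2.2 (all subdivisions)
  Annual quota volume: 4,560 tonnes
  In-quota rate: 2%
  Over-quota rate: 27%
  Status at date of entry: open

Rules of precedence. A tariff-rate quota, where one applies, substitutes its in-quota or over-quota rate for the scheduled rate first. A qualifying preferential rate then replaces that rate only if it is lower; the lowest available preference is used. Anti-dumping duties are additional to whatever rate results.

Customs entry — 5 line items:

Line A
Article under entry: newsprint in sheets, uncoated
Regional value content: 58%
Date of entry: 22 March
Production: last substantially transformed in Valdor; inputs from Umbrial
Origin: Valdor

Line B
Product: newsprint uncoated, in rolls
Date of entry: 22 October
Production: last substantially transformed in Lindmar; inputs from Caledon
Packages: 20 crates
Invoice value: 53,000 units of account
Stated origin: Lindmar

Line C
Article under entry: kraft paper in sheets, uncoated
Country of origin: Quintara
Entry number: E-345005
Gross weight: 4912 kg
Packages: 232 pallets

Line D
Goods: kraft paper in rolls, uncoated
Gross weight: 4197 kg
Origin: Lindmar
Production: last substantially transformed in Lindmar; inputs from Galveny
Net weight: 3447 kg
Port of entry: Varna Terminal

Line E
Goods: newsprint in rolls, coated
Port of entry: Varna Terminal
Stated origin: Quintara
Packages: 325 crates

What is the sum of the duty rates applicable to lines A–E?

Line A: newsprint → 4.2; uncoated → 4.2.1; in sheets → 4.2.1.2. Scheduled 5%. Valdor agreement on 4.2.1: RVC < 60%; Valdor agreement on 4.3: 4.2.1.2 not covered. → 5%.
Line B: newsprint → 4.2; uncoated → 4.2.1; in rolls → 4.2.1.1. Scheduled 16%. Lindmar agreement on 4.2.2.1: 4.2.1.1 not covered. → 16%.
Line C: kraft paper → 4.3; uncoated → 4.3.2; in sheets → 4.3.2.1. Scheduled 31%. No special measure applies. → 31%.
Line D: kraft paper → 4.3; uncoated → 4.3.2; in rolls → 4.3.2.2. Scheduled 3%. quota on 4.3.2.2 open → in-quota 2%; Lindmar agreement on 4.2.2.1: 4.3.2.2 not covered. → 2%.
Line E: newsprint → 4.2; coated → 4.2.2; in rolls → 4.2.2.1. Scheduled 13%. anti-dumping (Quintara, 4.2.2): +42%; total 13% + 42% = 55%. → 55%.
Sum: 5% + 16% + 31% + 2% + 55% = 109%.

109%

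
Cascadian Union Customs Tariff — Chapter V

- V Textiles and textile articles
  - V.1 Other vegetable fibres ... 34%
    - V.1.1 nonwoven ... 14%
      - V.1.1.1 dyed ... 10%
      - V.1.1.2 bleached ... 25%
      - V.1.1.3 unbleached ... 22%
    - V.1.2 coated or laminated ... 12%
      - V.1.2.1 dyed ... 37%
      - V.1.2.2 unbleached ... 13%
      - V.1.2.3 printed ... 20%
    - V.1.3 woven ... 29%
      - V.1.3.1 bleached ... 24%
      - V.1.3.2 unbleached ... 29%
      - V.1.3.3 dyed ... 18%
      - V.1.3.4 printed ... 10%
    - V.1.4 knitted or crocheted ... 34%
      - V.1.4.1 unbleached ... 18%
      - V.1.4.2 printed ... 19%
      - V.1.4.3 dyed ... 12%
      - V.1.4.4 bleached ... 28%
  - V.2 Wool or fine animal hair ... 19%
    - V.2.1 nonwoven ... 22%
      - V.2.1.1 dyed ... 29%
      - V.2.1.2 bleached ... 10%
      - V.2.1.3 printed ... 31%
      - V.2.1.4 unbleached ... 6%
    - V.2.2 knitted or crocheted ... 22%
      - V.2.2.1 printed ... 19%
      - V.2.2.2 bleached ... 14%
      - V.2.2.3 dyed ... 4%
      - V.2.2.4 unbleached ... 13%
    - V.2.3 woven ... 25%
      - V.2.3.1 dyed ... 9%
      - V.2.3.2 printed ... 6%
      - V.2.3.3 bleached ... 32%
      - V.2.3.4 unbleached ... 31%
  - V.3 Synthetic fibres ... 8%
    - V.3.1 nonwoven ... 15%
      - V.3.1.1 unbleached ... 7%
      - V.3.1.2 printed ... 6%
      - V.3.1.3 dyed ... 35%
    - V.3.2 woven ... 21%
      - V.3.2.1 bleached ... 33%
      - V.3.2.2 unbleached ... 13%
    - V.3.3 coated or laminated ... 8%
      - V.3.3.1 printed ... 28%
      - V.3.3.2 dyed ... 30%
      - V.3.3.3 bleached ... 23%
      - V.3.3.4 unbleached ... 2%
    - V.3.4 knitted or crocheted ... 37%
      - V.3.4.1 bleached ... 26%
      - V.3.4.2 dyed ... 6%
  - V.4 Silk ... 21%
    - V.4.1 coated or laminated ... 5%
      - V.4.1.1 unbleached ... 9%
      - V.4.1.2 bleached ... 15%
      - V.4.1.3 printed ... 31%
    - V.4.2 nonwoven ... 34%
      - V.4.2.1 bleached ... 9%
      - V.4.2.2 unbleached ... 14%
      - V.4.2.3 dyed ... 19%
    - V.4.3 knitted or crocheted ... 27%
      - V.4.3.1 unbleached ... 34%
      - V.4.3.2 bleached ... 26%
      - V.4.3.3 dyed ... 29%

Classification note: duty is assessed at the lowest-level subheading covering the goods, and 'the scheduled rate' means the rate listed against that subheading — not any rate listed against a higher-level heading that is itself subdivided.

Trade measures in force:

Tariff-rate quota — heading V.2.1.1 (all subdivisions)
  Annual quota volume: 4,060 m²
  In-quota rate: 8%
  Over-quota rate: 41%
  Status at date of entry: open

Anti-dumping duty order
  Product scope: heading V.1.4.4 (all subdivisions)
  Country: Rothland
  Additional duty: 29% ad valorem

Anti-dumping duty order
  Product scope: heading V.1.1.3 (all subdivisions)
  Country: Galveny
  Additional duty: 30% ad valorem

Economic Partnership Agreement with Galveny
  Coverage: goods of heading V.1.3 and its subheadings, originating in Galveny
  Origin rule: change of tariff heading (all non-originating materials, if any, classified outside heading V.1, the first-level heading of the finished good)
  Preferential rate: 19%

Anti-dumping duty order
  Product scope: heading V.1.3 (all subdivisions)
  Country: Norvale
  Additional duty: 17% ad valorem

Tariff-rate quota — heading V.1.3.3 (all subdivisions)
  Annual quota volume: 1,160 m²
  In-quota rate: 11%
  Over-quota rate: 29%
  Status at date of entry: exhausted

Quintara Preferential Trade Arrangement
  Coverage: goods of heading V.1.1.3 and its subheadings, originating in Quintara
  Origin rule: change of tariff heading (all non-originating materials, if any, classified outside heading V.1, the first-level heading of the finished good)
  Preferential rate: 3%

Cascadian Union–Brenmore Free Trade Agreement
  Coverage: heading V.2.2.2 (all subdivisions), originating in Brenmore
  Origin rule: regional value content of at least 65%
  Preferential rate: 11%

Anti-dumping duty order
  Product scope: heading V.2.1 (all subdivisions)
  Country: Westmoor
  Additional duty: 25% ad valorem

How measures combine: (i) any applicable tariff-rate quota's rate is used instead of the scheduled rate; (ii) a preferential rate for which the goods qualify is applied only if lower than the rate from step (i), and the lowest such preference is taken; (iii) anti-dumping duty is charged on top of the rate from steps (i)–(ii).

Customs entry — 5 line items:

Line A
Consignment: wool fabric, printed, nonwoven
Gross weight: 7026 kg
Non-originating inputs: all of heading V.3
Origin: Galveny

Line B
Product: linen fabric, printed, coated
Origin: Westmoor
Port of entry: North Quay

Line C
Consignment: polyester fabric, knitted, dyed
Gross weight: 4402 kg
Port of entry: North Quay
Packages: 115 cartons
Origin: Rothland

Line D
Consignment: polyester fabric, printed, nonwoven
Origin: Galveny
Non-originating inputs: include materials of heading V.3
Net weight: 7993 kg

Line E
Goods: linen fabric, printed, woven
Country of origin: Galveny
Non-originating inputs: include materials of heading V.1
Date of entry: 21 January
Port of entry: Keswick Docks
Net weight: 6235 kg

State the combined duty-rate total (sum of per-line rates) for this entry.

73%

Line A: wool → V.2; nonwoven → V.2.1; printed → V.2.1.3. Scheduled 31%. Galveny agreement on V.1.3: V.2.1.3 not covered. → 31%.
Line B: linen → V.1; coated → V.1.2; printed → V.1.2.3. Scheduled 20%. No special measure applies. → 20%.
Line C: polyester → V.3; knitted → V.3.4; dyed → V.3.4.2. Scheduled 6%. No special measure applies. → 6%.
Line D: polyester → V.3; nonwoven → V.3.1; printed → V.3.1.2. Scheduled 6%. Galveny agreement on V.1.3: V.3.1.2 not covered. → 6%.
Line E: linen → V.1; woven → V.1.3; printed → V.1.3.4. Scheduled 10%. Galveny agreement on V.1.3: CTH not met. → 10%.
Sum: 31% + 20% + 6% + 6% + 10% = 73%.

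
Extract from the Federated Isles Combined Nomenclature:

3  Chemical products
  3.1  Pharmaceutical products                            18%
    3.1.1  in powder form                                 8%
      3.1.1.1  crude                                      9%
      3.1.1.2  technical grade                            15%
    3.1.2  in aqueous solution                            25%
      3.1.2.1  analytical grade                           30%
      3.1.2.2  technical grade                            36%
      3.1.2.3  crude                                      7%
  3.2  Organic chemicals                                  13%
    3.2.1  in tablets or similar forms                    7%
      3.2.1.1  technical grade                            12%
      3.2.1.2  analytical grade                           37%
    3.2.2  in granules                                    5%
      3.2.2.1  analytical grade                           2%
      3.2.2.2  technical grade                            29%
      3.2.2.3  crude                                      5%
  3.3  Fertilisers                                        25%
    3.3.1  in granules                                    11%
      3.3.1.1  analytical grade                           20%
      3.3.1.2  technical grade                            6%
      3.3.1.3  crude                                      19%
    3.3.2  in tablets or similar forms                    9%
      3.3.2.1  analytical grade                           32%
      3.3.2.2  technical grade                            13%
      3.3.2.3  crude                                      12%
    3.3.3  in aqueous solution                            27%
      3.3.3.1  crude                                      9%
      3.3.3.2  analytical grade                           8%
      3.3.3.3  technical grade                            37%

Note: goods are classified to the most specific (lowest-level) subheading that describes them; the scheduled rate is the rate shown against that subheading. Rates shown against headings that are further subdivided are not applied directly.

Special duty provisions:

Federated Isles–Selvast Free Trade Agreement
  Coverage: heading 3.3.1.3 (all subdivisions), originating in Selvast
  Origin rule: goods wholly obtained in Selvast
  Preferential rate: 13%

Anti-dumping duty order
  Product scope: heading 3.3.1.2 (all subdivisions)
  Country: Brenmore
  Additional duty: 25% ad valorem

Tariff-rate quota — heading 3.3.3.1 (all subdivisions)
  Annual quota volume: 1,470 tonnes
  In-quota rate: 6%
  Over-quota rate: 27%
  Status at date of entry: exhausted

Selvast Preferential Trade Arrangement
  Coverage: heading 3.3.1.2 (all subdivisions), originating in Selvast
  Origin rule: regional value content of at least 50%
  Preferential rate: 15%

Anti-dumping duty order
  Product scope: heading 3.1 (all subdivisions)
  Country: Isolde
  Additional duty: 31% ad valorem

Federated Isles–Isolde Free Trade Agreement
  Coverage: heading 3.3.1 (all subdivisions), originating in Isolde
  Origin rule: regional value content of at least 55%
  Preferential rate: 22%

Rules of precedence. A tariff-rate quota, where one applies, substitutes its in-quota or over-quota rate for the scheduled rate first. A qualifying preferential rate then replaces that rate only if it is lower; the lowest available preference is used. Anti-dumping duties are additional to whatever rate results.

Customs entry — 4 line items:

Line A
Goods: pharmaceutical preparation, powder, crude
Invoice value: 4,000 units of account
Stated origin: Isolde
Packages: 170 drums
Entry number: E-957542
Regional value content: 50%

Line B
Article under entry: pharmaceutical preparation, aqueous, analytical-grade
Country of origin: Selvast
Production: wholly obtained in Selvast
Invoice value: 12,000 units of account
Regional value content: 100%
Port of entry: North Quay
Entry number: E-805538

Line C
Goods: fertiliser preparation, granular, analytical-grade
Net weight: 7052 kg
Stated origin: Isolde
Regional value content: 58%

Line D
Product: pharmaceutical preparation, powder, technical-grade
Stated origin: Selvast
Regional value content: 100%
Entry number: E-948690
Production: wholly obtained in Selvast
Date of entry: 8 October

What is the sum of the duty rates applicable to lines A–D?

105%

Line A: pharmaceutical → 3.1; powder → 3.1.1; crude → 3.1.1.1. Scheduled 9%. Isolde agreement on 3.3.1: 3.1.1.1 not covered; anti-dumping (Isolde, 3.1): +31%; total 9% + 31% = 40%. → 40%.
Line B: pharmaceutical → 3.1; aqueous → 3.1.2; analytical-grade → 3.1.2.1. Scheduled 30%. Selvast agreement on 3.3.1.3: 3.1.2.1 not covered; Selvast agreement on 3.3.1.2: 3.1.2.1 not covered. → 30%.
Line C: fertiliser → 3.3; granular → 3.3.1; analytical-grade → 3.3.1.1. Scheduled 20%. Isolde agreement on 3.3.1: RVC ≥ 55% → 22% available; preference 22% not lower than 20% → no reduction. → 20%.
Line D: pharmaceutical → 3.1; powder → 3.1.1; technical-grade → 3.1.1.2. Scheduled 15%. Selvast agreement on 3.3.1.3: 3.1.1.2 not covered; Selvast agreement on 3.3.1.2: 3.1.1.2 not covered. → 15%.
Sum: 40% + 30% + 20% + 15% = 105%.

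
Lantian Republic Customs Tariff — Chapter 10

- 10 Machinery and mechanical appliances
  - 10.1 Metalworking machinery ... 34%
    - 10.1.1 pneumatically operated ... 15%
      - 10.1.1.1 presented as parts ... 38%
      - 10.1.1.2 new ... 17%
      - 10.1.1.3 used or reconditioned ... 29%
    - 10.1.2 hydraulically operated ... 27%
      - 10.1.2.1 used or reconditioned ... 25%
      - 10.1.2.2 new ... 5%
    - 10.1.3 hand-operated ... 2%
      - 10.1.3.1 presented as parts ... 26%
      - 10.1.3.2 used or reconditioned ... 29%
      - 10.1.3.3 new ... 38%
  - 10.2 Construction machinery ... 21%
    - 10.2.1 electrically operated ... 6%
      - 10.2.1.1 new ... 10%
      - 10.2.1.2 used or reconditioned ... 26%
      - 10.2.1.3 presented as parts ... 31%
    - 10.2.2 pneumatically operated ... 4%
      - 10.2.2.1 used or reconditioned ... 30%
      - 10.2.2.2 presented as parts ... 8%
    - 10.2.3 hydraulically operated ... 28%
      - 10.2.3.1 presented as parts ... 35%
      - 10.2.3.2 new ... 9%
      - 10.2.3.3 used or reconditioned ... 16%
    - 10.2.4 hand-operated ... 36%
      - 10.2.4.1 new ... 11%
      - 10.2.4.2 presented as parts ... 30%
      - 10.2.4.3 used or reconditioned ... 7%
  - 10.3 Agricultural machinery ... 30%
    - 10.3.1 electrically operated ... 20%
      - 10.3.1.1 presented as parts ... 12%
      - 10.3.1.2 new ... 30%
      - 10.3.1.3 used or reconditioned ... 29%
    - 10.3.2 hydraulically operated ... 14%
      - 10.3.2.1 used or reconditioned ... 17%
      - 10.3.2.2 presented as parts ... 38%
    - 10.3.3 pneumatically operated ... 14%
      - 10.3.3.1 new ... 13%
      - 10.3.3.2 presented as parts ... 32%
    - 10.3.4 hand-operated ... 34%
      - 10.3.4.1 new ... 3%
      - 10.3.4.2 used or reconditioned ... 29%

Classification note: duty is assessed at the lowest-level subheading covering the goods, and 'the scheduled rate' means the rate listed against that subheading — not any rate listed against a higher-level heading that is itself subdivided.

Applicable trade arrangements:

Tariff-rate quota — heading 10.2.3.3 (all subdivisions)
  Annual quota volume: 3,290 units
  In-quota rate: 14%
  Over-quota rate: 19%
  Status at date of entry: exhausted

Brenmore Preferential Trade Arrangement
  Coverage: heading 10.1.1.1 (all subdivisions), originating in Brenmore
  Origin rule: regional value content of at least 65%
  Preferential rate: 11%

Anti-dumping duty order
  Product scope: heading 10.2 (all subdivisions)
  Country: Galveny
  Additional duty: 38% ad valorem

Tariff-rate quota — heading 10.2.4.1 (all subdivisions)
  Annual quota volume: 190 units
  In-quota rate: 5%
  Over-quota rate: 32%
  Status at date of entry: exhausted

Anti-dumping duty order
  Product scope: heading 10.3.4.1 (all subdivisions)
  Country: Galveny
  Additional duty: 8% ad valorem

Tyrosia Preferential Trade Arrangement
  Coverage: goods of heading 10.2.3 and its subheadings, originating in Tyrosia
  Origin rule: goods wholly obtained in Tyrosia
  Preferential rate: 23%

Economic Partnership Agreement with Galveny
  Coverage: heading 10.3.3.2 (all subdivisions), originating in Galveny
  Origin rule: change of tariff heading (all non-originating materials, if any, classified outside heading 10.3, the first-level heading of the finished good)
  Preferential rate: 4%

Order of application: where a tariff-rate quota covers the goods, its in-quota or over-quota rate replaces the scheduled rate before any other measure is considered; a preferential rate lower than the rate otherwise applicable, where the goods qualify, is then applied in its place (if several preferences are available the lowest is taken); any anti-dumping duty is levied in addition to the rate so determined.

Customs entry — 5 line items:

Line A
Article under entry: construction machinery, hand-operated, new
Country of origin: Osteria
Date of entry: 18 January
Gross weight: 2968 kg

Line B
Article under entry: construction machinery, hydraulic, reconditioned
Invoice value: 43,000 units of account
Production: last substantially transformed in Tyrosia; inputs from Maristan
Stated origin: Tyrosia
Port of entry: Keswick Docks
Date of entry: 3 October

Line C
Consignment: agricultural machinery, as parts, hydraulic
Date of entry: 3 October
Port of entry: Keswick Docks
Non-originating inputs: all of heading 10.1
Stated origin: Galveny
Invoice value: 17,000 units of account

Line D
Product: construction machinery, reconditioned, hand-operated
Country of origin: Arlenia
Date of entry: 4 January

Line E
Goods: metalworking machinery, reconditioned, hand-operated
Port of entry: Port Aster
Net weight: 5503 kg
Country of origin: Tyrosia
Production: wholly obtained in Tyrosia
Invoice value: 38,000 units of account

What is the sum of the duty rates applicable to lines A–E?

125%

Line A: construction → 10.2; hand-operated → 10.2.4; new → 10.2.4.1. Scheduled 11%. quota on 10.2.4.1 exhausted → over-quota 32%. → 32%.
Line B: construction → 10.2; hydraulic → 10.2.3; reconditioned → 10.2.3.3. Scheduled 16%. quota on 10.2.3.3 exhausted → over-quota 19%; Tyrosia agreement on 10.2.3: not wholly obtained. → 19%.
Line C: agricultural → 10.3; hydraulic → 10.3.2; as parts → 10.3.2.2. Scheduled 38%. Galveny agreement on 10.3.3.2: 10.3.2.2 not covered. → 38%.
Line D: construction → 10.2; hand-operated → 10.2.4; reconditioned → 10.2.4.3. Scheduled 7%. No special measure applies. → 7%.
Line E: metalworking → 10.1; hand-operated → 10.1.3; reconditioned → 10.1.3.2. Scheduled 29%. Tyrosia agreement on 10.2.3: 10.1.3.2 not covered. → 29%.
Sum: 32% + 19% + 38% + 7% + 29% = 125%.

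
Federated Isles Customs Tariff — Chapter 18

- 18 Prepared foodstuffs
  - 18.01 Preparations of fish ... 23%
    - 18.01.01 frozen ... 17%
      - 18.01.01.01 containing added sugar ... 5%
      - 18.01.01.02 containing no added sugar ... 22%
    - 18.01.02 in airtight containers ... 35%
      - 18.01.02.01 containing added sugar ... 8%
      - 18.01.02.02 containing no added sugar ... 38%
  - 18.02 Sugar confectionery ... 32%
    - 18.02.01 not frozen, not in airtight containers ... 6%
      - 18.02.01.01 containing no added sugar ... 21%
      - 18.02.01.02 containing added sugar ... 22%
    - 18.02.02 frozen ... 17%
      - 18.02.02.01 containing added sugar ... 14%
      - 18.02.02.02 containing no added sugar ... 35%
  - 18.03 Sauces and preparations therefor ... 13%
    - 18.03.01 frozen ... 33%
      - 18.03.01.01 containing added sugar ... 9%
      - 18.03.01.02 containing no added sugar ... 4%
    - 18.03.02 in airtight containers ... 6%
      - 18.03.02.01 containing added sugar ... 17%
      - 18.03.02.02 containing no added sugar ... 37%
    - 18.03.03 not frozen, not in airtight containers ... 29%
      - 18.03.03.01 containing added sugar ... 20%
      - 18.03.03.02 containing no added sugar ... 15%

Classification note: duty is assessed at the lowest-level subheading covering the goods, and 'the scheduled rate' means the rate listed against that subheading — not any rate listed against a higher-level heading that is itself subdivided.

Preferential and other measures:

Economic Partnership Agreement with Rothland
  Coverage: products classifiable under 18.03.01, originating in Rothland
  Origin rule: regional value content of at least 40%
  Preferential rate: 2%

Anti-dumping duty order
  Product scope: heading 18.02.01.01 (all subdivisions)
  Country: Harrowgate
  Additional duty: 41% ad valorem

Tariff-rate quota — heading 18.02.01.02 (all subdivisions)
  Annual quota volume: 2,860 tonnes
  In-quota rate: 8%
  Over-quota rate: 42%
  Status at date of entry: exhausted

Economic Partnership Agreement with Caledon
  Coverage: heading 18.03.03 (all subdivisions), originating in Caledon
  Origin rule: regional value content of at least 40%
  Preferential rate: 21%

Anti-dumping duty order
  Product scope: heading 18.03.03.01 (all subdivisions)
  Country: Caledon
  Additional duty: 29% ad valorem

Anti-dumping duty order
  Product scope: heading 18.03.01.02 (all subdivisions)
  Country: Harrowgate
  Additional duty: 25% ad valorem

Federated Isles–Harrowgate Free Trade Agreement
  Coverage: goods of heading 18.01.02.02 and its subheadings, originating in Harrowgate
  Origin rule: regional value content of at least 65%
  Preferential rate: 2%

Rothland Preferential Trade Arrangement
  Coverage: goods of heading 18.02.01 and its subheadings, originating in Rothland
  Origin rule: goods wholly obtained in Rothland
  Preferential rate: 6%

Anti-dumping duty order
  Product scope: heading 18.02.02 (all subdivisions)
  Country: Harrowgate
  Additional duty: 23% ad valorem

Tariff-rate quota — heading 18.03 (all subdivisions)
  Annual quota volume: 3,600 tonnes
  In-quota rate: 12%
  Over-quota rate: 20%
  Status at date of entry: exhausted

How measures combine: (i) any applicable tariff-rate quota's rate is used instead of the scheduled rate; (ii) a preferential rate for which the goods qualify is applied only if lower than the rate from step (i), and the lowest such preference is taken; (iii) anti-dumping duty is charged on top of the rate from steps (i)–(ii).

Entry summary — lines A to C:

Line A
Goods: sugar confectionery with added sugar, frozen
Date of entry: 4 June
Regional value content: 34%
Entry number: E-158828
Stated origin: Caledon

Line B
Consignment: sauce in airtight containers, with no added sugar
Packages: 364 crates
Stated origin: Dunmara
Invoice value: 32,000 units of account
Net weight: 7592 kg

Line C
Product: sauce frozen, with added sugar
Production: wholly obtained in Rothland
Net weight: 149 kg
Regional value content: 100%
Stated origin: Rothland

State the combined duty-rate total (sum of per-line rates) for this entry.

Line A: sugar confectionery → 18.02; frozen → 18.02.02; with added sugar → 18.02.02.01. Scheduled 14%. Caledon agreement on 18.03.03: 18.02.02.01 not covered. → 14%.
Line B: sauce → 18.03; in airtight containers → 18.03.02; with no added sugar → 18.03.02.02. Scheduled 37%. quota on 18.03 exhausted → over-quota 20%. → 20%.
Line C: sauce → 18.03; frozen → 18.03.01; with added sugar → 18.03.01.01. Scheduled 9%. quota on 18.03 exhausted → over-quota 20%; Rothland agreement on 18.03.01: RVC ≥ 40% → 2% available; Rothland agreement on 18.02.01: 18.03.01.01 not covered; preferential 2%. → 2%.
Sum: 14% + 20% + 2% = 36%.

36%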